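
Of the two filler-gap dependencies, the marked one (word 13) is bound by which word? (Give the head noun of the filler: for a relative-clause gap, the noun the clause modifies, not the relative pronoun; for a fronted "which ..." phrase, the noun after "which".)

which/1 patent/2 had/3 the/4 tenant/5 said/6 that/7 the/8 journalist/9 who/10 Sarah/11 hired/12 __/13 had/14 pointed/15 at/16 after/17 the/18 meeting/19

9

The marked gap is inside the relative clause, the direct object of "hired".
Its filler is the head noun "journalist" (via "who"), at word 9.
(The other dependency links word 2 to a gap after word 16.)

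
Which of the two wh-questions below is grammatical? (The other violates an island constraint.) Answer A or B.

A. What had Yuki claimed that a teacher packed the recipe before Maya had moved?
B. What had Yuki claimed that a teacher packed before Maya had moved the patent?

B

In A, the wh-phrase is extracted from inside an adjunct island (introduced by "before"), which blocks movement.
In B, the extraction path crosses only that-complement boundaries, which are transparent.
So B is grammatical.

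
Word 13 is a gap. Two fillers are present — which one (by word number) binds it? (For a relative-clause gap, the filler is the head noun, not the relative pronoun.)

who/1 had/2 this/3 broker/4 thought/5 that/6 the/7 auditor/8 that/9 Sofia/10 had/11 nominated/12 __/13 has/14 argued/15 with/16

The marked gap is inside the relative clause, the direct object of "nominated".
Its filler is the head noun "auditor" (via "that"), at word 8.
(The other dependency links word 1 to a gap after word 16.)

8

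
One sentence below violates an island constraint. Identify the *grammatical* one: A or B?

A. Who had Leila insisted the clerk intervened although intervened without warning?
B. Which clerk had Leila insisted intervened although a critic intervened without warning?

B

In A, the wh-phrase is extracted from inside an adjunct island (introduced by "although"), which blocks movement.
In B, the extraction path crosses only that-complement boundaries, which are transparent.
So B is grammatical.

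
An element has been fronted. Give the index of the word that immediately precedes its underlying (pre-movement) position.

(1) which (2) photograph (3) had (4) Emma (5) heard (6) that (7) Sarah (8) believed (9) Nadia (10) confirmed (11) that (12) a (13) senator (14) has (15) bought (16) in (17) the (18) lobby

The displaced element is "which photograph" (word 2).
It is linked across 3 clause boundaries (that → Ø → that).
It functions as the direct object of "bought", so the gap sits immediately after word 15 ("bought").
Base order: Emma had heard that Sarah believed Nadia confirmed that a senator has bought which photograph in the lobby.

15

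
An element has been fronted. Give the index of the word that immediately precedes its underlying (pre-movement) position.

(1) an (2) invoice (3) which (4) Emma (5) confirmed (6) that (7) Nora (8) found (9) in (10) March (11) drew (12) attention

8

The displaced element is "an invoice" (word 2).
It is linked across 1 clause boundary (that).
It functions as the direct object of "found", so the gap sits immediately after word 8 ("found").
Base order: Emma confirmed that Nora found an invoice in March.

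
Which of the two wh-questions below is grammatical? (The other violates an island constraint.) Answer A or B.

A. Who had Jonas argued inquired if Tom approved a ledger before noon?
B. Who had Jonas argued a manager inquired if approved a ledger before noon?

A

In B, the wh-phrase is extracted from inside a wh-island (introduced by "if"), which blocks movement.
In A, the extraction path crosses only that-complement boundaries, which are transparent.
So A is grammatical.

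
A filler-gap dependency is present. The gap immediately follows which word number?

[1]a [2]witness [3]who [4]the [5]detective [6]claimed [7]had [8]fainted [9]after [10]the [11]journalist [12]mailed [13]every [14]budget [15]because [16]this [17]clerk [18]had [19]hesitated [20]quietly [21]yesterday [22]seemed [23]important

The displaced element is "a witness" (word 2).
It is linked across 1 clause boundary (Ø).
It functions as the subject of "fainted", so the gap sits immediately after word 6 ("claimed").
Base order: The detective claimed that a witness had fainted after the journalist mailed every budget because this clerk had hesitated quietly yesterday.

6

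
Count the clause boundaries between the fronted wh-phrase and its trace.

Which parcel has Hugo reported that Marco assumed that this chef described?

"which parcel" is extracted from the object of "described".
Boundaries crossed, outermost first: [that], [that] — 2 in total.

2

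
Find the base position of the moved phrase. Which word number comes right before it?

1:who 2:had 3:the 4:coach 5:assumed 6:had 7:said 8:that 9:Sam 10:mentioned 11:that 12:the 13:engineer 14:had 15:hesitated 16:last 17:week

5

The displaced element is "who" (word 1).
It is linked across 1 clause boundary (Ø).
It functions as the subject of "said", so the gap sits immediately after word 5 ("assumed").
Base order: The coach had assumed that who had said that Sam mentioned that the engineer had hesitated last week.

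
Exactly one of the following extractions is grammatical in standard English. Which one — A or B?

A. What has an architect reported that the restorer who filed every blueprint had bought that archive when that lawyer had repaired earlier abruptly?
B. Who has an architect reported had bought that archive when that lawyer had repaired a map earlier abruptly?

In A, the wh-phrase is extracted from inside an adjunct island (introduced by "when"), which blocks movement.
In B, the extraction path crosses only that-complement boundaries, which are transparent.
So B is grammatical.

B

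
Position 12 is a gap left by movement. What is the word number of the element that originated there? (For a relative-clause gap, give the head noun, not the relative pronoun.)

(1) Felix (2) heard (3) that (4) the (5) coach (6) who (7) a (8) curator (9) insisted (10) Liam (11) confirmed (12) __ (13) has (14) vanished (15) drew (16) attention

The gap at 12 is the subject of "vanished", inside a relative clause.
The relative pronoun is "who" (word 6); it is bound by the head noun immediately before it.
Its filler is the head noun "coach", at word 5.

5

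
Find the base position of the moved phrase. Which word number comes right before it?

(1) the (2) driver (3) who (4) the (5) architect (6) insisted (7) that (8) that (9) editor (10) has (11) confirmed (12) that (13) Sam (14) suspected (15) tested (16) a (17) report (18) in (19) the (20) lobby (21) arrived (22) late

14

The displaced element is "the driver" (word 2).
It is linked across 3 clause boundaries (that → that → Ø).
It functions as the subject of "tested", so the gap sits immediately after word 14 ("suspected").
Base order: The architect insisted that that editor has confirmed that Sam suspected that the driver tested a report in the lobby.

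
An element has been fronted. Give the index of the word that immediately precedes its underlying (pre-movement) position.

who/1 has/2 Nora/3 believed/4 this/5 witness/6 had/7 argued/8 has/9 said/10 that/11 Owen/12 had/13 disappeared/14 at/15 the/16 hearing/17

The displaced element is "who" (word 1).
It is linked across 2 clause boundaries (Ø → Ø).
It functions as the subject of "said", so the gap sits immediately after word 8 ("argued").
Base order: Nora has believed this witness had argued that who has said that Owen had disappeared at the hearing.

8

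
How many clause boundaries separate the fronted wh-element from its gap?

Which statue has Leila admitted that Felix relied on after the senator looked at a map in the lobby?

"which statue" is extracted from the PP object of "relied".
Boundaries crossed, outermost first: [that] — 1 in total.

1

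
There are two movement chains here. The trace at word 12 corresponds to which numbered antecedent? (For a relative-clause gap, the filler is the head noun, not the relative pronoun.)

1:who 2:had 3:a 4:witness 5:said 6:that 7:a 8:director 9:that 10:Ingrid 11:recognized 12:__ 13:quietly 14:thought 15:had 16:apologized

The marked gap is inside the relative clause, the direct object of "recognized".
Its filler is the head noun "director" (via "that"), at word 8.
(The other dependency links word 1 to a gap after word 14.)

8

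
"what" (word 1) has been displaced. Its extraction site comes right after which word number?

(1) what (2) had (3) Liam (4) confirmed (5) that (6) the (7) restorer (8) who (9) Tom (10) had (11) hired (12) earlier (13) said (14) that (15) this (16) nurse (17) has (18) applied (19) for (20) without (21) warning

19

The displaced element is "what" (word 1).
It is linked across 2 clause boundaries (that → that).
It functions as the object of the preposition "for" of "applied", so the gap sits immediately after word 19 ("for").
Base order: Liam had confirmed that the restorer who Tom had hired earlier said that this nurse has applied for what without warning.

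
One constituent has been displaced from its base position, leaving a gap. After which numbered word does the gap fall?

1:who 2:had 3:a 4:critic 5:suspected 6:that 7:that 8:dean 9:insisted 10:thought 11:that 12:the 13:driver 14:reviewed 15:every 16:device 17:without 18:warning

The displaced element is "who" (word 1).
It is linked across 2 clause boundaries (that → Ø).
It functions as the subject of "thought", so the gap sits immediately after word 9 ("insisted").
Base order: A critic had suspected that that dean insisted who thought that the driver reviewed every device without warning.

9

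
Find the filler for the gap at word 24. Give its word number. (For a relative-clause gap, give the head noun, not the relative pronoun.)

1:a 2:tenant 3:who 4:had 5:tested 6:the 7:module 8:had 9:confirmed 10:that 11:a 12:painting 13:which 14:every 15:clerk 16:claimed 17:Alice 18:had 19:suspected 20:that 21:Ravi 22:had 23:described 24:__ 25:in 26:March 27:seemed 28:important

The gap at 24 is the object of "described", inside a relative clause.
The relative pronoun is "which" (word 13); it is bound by the head noun immediately before it.
Its filler is the head noun "painting", at word 12.

12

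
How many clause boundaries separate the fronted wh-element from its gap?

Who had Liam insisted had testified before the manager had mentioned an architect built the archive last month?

"who" is extracted from the subject of "testified".
Boundaries crossed, outermost first: [Ø] — 1 in total.

1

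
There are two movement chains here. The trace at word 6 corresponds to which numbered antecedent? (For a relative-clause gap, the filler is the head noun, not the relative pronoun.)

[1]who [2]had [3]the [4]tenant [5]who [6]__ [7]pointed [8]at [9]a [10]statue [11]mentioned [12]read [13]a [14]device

4

The marked gap is inside the relative clause, the subject of "pointed".
Its filler is the head noun "tenant" (via "who"), at word 4.
(The other dependency links word 1 to a gap after word 11.)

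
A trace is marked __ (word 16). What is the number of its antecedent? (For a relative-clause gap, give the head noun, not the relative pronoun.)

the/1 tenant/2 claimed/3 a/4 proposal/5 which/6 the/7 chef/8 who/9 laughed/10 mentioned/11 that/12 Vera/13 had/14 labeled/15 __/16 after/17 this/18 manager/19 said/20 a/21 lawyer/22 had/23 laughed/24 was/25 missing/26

The gap at 16 is the object of "labeled", inside a relative clause.
The relative pronoun is "which" (word 6); it is bound by the head noun immediately before it.
Its filler is the head noun "proposal", at word 5.

5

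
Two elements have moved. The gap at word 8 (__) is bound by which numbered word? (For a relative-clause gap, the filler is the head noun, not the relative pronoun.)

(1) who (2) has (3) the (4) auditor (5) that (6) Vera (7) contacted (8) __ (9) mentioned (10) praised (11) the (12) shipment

The marked gap is inside the relative clause, the direct object of "contacted".
Its filler is the head noun "auditor" (via "that"), at word 4.
(The other dependency links word 1 to a gap after word 9.)

4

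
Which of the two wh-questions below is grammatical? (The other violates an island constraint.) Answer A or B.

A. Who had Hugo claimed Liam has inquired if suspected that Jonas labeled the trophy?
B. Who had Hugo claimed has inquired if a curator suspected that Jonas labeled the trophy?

B

In A, the wh-phrase is extracted from inside a wh-island (introduced by "if"), which blocks movement.
In B, the extraction path crosses only that-complement boundaries, which are transparent.
So B is grammatical.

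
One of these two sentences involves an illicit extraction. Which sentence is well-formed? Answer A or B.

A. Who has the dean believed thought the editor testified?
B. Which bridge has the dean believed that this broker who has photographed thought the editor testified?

A

In B, the wh-phrase is extracted from inside a complex-NP island (relative clause) (introduced by "who"), which blocks movement.
In A, the extraction path crosses only that-complement boundaries, which are transparent.
So A is grammatical.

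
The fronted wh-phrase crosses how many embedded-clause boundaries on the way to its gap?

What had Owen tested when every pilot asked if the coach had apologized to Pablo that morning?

0

"what" originates inside the matrix clause — no clause boundary is crossed.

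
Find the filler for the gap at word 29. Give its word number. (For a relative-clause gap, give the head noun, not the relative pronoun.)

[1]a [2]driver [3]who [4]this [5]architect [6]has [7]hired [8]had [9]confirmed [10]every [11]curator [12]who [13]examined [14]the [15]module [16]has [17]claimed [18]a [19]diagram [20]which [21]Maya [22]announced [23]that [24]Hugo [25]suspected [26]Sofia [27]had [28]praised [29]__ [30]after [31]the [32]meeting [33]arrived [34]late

The gap at 29 is the object of "praised", inside a relative clause.
The relative pronoun is "which" (word 20); it is bound by the head noun immediately before it.
Its filler is the head noun "diagram", at word 19.

19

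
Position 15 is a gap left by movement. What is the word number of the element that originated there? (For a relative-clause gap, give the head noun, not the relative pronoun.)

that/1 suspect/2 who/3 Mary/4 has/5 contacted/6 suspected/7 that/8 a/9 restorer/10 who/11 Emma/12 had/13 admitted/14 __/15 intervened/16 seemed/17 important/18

The gap at 15 is the subject of "intervened", inside a relative clause.
The relative pronoun is "who" (word 11); it is bound by the head noun immediately before it.
Its filler is the head noun "restorer", at word 10.

10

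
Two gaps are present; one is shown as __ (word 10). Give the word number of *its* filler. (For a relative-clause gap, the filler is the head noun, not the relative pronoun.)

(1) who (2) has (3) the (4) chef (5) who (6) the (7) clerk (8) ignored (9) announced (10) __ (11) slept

1

The marked gap is the subject of "slept".
Its filler is the fronted wh-phrase "who", at word 1.
(The other dependency links word 4 to a gap after word 8.)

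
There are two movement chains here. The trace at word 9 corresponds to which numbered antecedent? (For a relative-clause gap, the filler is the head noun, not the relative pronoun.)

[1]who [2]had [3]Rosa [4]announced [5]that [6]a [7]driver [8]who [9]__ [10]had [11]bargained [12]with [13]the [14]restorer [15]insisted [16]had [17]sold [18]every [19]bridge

7

The marked gap is inside the relative clause, the subject of "bargained".
Its filler is the head noun "driver" (via "who"), at word 7.
(The other dependency links word 1 to a gap after word 15.)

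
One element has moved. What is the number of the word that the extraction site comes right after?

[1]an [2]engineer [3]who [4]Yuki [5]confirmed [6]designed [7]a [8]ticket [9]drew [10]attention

5

The displaced element is "an engineer" (word 2).
It is linked across 1 clause boundary (Ø).
It functions as the subject of "designed", so the gap sits immediately after word 5 ("confirmed").
Base order: Yuki confirmed that an engineer designed a ticket.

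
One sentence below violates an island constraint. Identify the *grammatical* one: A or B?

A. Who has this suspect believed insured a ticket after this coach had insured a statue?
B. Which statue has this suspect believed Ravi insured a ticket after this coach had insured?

In B, the wh-phrase is extracted from inside an adjunct island (introduced by "after"), which blocks movement.
In A, the extraction path crosses only that-complement boundaries, which are transparent.
So A is grammatical.

A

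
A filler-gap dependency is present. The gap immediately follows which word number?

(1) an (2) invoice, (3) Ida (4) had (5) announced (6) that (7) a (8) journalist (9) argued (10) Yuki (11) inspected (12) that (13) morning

11

The displaced element is "an invoice" (word 2).
It is linked across 2 clause boundaries (that → Ø).
It functions as the direct object of "inspected", so the gap sits immediately after word 11 ("inspected").
Base order: Ida had announced that a journalist argued Yuki inspected an invoice that morning.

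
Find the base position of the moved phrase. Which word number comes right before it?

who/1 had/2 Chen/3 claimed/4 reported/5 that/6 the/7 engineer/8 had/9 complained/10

4

The displaced element is "who" (word 1).
It is linked across 1 clause boundary (Ø).
It functions as the subject of "reported", so the gap sits immediately after word 4 ("claimed").
Base order: Chen had claimed that who reported that the engineer had complained.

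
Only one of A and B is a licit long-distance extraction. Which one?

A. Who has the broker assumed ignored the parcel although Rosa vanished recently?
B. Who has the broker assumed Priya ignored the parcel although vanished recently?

A

In B, the wh-phrase is extracted from inside an adjunct island (introduced by "although"), which blocks movement.
In A, the extraction path crosses only that-complement boundaries, which are transparent.
So A is grammatical.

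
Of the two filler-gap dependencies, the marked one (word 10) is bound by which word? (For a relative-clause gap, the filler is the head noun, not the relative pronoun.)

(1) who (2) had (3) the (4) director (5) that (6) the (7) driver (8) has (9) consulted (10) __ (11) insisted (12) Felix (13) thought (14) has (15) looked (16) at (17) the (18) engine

4

The marked gap is inside the relative clause, the direct object of "consulted".
Its filler is the head noun "director" (via "that"), at word 4.
(The other dependency links word 1 to a gap after word 13.)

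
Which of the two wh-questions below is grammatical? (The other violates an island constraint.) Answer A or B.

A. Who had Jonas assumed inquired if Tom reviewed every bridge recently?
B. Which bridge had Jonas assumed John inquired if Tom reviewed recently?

In B, the wh-phrase is extracted from inside a wh-island (introduced by "if"), which blocks movement.
In A, the extraction path crosses only that-complement boundaries, which are transparent.
So A is grammatical.

A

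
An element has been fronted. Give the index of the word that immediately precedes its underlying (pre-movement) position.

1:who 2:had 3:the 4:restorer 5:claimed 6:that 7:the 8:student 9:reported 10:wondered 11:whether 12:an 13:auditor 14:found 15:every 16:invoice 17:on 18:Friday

9

The displaced element is "who" (word 1).
It is linked across 2 clause boundaries (that → Ø).
It functions as the subject of "wondered", so the gap sits immediately after word 9 ("reported").
Base order: The restorer had claimed that the student reported that who wondered whether an auditor found every invoice on Friday.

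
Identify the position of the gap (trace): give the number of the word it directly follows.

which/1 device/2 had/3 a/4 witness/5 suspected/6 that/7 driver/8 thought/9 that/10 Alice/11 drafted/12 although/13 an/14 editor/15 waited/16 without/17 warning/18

The displaced element is "which device" (word 2).
It is linked across 2 clause boundaries (Ø → that).
It functions as the direct object of "drafted", so the gap sits immediately after word 12 ("drafted").
Base order: A witness had suspected that driver thought that Alice drafted which device although an editor waited without warning.

12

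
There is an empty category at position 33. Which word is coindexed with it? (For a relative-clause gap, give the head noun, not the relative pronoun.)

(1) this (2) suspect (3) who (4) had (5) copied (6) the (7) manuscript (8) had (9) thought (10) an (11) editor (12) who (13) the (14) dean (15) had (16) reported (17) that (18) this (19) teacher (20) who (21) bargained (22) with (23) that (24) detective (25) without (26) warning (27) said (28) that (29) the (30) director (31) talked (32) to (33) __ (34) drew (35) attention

The gap at 33 is the prepositional object of "talked", inside a relative clause.
The relative pronoun is "who" (word 12); it is bound by the head noun immediately before it.
Its filler is the head noun "editor", at word 11.

11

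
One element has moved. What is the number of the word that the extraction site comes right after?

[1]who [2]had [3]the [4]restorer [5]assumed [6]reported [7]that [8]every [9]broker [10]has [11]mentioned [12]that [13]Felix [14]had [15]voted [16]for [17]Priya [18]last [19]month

The displaced element is "who" (word 1).
It is linked across 1 clause boundary (Ø).
It functions as the subject of "reported", so the gap sits immediately after word 5 ("assumed").
Base order: The restorer had assumed who reported that every broker has mentioned that Felix had voted for Priya last month.

5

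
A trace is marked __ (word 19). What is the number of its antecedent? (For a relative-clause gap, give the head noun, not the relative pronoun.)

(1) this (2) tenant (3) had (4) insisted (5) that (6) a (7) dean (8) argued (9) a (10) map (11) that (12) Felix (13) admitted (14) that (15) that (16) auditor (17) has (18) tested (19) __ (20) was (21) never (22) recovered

10

The gap at 19 is the object of "tested", inside a relative clause.
The relative pronoun is "that" (word 11); it is bound by the head noun immediately before it.
Its filler is the head noun "map", at word 10.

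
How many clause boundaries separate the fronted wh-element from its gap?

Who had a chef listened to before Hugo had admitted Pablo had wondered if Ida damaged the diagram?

"who" originates inside the matrix clause — no clause boundary is crossed.

0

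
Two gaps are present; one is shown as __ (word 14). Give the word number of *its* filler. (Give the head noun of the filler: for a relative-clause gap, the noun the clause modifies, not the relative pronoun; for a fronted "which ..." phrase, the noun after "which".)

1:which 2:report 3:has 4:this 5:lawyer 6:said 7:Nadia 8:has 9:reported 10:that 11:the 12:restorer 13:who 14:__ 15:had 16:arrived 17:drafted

The marked gap is inside the relative clause, the subject of "arrived".
Its filler is the head noun "restorer" (via "who"), at word 12.
(The other dependency links word 2 to a gap after word 17.)

12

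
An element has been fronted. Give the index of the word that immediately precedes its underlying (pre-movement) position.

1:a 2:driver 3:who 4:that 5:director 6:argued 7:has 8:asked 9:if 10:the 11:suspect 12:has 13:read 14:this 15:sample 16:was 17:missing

6

The displaced element is "a driver" (word 2).
It is linked across 1 clause boundary (Ø).
It functions as the subject of "asked", so the gap sits immediately after word 6 ("argued").
Base order: That director argued that a driver has asked if the suspect has read this sample.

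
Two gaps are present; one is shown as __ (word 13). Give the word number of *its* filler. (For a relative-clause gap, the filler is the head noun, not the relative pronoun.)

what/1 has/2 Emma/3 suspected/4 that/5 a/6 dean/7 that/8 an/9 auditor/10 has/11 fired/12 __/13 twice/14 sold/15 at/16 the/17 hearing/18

The marked gap is inside the relative clause, the direct object of "fired".
Its filler is the head noun "dean" (via "that"), at word 7.
(The other dependency links word 1 to a gap after word 15.)

7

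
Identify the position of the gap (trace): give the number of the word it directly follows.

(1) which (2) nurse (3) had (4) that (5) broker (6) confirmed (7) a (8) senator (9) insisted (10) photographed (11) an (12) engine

9

The displaced element is "which nurse" (word 2).
It is linked across 2 clause boundaries (Ø → Ø).
It functions as the subject of "photographed", so the gap sits immediately after word 9 ("insisted").
Base order: That broker had confirmed a senator insisted that which nurse photographed an engine.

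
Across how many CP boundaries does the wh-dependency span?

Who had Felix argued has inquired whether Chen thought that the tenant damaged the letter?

"who" is extracted from the subject of "inquired".
Boundaries crossed, outermost first: [Ø] — 1 in total.

1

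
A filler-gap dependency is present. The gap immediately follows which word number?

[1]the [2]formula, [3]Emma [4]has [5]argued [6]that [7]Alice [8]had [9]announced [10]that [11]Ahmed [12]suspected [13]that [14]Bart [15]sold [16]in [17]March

The displaced element is "the formula" (word 2).
It is linked across 3 clause boundaries (that → that → that).
It functions as the direct object of "sold", so the gap sits immediately after word 15 ("sold").
Base order: Emma has argued that Alice had announced that Ahmed suspected that Bart sold the formula in March.

15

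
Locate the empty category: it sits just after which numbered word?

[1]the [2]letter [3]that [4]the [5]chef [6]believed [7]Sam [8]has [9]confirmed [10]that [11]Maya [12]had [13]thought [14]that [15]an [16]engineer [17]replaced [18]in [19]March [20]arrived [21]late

17

The displaced element is "the letter" (word 2).
It is linked across 3 clause boundaries (Ø → that → that).
It functions as the direct object of "replaced", so the gap sits immediately after word 17 ("replaced").
Base order: The chef believed Sam has confirmed that Maya had thought that an engineer replaced the letter in March.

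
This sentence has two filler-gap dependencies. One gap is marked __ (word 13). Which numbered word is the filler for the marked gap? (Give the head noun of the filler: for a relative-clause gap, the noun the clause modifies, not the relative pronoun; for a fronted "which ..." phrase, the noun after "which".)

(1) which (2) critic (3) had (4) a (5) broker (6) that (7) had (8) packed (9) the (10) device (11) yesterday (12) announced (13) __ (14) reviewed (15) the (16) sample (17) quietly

2

The marked gap is the subject of "reviewed".
Its filler is the fronted wh-phrase "which critic", at word 2.
(The other dependency links word 5 to a gap after word 6.)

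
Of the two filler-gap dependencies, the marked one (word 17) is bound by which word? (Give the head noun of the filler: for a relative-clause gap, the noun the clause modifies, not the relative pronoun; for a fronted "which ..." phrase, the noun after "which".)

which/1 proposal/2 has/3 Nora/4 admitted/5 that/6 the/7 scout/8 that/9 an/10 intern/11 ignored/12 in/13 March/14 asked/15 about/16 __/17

2

The marked gap is the object of the preposition "about" of "asked".
Its filler is the fronted wh-phrase "which proposal", at word 2.
(The other dependency links word 8 to a gap after word 12.)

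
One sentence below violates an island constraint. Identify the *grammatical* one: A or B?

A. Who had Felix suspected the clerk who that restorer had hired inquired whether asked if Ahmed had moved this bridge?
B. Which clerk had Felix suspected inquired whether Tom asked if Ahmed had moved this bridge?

In A, the wh-phrase is extracted from inside a wh-island (introduced by "whether"), which blocks movement.
In B, the extraction path crosses only that-complement boundaries, which are transparent.
So B is grammatical.

B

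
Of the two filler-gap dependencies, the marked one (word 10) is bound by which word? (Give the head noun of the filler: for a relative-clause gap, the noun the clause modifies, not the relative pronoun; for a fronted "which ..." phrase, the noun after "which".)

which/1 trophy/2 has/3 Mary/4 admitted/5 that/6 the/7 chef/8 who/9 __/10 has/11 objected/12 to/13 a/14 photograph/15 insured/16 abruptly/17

8

The marked gap is inside the relative clause, the subject of "objected".
Its filler is the head noun "chef" (via "who"), at word 8.
(The other dependency links word 2 to a gap after word 16.)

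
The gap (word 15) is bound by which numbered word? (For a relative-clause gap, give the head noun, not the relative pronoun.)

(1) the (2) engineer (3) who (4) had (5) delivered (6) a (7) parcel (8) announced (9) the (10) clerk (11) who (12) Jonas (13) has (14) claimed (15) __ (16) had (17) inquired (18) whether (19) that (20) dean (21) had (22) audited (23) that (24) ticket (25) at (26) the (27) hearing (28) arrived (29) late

The gap at 15 is the subject of "inquired", inside a relative clause.
The relative pronoun is "who" (word 11); it is bound by the head noun immediately before it.
Its filler is the head noun "clerk", at word 10.

10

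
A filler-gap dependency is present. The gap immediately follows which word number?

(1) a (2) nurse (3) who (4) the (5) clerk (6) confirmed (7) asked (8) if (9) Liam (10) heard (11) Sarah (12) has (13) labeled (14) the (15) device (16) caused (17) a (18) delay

6

The displaced element is "a nurse" (word 2).
It is linked across 1 clause boundary (Ø).
It functions as the subject of "asked", so the gap sits immediately after word 6 ("confirmed").
Base order: The clerk confirmed a nurse asked if Liam heard Sarah has labeled the device.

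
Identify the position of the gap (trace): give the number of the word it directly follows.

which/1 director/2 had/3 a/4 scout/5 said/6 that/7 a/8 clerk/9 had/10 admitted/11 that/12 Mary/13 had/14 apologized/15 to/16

The displaced element is "which director" (word 2).
It is linked across 2 clause boundaries (that → that).
It functions as the object of the preposition "to" of "apologized", so the gap sits immediately after word 16 ("to").
Base order: A scout had said that a clerk had admitted that Mary had apologized to which director.

16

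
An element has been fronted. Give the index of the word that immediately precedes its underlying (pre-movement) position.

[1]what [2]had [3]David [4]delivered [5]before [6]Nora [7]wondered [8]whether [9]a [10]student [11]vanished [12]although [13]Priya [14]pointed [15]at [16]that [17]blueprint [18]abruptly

The displaced element is "what" (word 1).
It functions as the direct object of "delivered", so the gap sits immediately after word 4 ("delivered").
Base order: David had delivered what before Nora wondered whether a student vanished although Priya pointed at that blueprint abruptly.

4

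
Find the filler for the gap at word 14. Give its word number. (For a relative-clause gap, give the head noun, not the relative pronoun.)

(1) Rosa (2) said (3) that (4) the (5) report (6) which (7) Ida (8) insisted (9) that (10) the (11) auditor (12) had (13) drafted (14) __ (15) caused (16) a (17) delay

5

The gap at 14 is the object of "drafted", inside a relative clause.
The relative pronoun is "which" (word 6); it is bound by the head noun immediately before it.
Its filler is the head noun "report", at word 5.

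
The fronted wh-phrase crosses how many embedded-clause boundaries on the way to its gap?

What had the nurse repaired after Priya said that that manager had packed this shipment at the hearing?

"what" originates inside the matrix clause — no clause boundary is crossed.

0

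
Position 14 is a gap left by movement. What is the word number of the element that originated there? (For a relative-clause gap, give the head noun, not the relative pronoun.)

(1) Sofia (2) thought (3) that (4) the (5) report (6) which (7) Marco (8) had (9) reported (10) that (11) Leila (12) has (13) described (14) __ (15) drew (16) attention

The gap at 14 is the object of "described", inside a relative clause.
The relative pronoun is "which" (word 6); it is bound by the head noun immediately before it.
Its filler is the head noun "report", at word 5.

5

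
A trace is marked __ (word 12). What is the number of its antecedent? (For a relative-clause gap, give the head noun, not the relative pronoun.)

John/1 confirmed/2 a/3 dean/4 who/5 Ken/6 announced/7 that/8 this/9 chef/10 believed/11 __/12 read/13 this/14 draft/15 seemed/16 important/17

The gap at 12 is the subject of "read", inside a relative clause.
The relative pronoun is "who" (word 5); it is bound by the head noun immediately before it.
Its filler is the head noun "dean", at word 4.

4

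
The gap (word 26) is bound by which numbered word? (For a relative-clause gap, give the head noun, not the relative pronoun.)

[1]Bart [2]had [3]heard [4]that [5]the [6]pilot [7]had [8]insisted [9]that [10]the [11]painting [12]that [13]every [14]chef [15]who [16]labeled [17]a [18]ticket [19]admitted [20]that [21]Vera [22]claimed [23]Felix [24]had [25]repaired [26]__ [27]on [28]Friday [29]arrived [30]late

The gap at 26 is the object of "repaired", inside a relative clause.
The relative pronoun is "that" (word 12); it is bound by the head noun immediately before it.
Its filler is the head noun "painting", at word 11.

11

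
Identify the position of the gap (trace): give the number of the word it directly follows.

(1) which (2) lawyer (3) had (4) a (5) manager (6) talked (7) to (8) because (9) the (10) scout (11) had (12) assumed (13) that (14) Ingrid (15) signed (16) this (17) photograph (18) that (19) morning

The displaced element is "which lawyer" (word 2).
It functions as the object of the preposition "to" of "talked", so the gap sits immediately after word 7 ("to").
Base order: A manager had talked to which lawyer because the scout had assumed that Ingrid signed this photograph that morning.

7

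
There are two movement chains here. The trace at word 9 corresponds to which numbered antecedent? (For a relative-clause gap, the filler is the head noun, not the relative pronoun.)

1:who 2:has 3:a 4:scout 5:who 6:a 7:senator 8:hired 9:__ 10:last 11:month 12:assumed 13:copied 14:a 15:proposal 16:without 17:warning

The marked gap is inside the relative clause, the direct object of "hired".
Its filler is the head noun "scout" (via "who"), at word 4.
(The other dependency links word 1 to a gap after word 12.)

4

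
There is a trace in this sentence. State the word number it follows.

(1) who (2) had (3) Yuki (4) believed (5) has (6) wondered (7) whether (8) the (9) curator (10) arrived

4

The displaced element is "who" (word 1).
It is linked across 1 clause boundary (Ø).
It functions as the subject of "wondered", so the gap sits immediately after word 4 ("believed").
Base order: Yuki had believed that who has wondered whether the curator arrived.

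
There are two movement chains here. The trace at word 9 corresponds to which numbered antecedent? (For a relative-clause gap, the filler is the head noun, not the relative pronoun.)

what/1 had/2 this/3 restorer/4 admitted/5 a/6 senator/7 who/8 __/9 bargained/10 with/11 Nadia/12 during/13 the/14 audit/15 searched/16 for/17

7

The marked gap is inside the relative clause, the subject of "bargained".
Its filler is the head noun "senator" (via "who"), at word 7.
(The other dependency links word 1 to a gap after word 17.)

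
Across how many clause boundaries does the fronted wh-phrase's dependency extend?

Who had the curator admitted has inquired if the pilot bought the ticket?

1

"who" is extracted from the subject of "inquired".
Boundaries crossed, outermost first: [Ø] — 1 in total.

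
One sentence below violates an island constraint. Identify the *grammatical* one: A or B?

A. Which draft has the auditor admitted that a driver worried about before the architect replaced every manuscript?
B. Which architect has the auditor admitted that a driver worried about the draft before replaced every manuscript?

In B, the wh-phrase is extracted from inside an adjunct island (introduced by "before"), which blocks movement.
In A, the extraction path crosses only that-complement boundaries, which are transparent.
So A is grammatical.

A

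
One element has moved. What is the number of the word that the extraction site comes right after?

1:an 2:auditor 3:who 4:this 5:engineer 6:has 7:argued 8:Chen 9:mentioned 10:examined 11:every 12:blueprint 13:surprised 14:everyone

9

The displaced element is "an auditor" (word 2).
It is linked across 2 clause boundaries (Ø → Ø).
It functions as the subject of "examined", so the gap sits immediately after word 9 ("mentioned").
Base order: This engineer has argued Chen mentioned an auditor examined every blueprint.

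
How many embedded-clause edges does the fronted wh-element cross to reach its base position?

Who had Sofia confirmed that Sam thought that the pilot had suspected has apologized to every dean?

3

"who" is extracted from the subject of "apologized".
Boundaries crossed, outermost first: [that], [that], [Ø] — 3 in total.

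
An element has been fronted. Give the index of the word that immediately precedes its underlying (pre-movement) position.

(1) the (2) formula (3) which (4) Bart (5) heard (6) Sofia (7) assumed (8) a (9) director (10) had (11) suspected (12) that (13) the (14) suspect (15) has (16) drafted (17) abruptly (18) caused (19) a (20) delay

16

The displaced element is "the formula" (word 2).
It is linked across 3 clause boundaries (Ø → Ø → that).
It functions as the direct object of "drafted", so the gap sits immediately after word 16 ("drafted").
Base order: Bart heard Sofia assumed a director had suspected that the suspect has drafted the formula abruptly.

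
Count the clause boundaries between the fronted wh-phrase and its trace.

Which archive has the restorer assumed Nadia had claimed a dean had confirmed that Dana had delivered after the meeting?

3

"which archive" is extracted from the object of "delivered".
Boundaries crossed, outermost first: [Ø], [Ø], [that] — 3 in total.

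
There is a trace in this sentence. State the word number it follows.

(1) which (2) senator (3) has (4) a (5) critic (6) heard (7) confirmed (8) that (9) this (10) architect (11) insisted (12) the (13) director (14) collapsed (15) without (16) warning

The displaced element is "which senator" (word 2).
It is linked across 1 clause boundary (Ø).
It functions as the subject of "confirmed", so the gap sits immediately after word 6 ("heard").
Base order: A critic has heard that which senator confirmed that this architect insisted the director collapsed without warning.

6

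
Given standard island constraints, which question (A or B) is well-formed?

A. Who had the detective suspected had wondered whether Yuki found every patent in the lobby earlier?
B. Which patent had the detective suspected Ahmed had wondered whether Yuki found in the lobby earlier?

In B, the wh-phrase is extracted from inside a wh-island (introduced by "whether"), which blocks movement.
In A, the extraction path crosses only that-complement boundaries, which are transparent.
So A is grammatical.

A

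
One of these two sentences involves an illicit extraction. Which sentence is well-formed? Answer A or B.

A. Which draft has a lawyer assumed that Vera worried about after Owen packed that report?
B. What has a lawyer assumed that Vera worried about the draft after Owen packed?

In B, the wh-phrase is extracted from inside an adjunct island (introduced by "after"), which blocks movement.
In A, the extraction path crosses only that-complement boundaries, which are transparent.
So A is grammatical.

A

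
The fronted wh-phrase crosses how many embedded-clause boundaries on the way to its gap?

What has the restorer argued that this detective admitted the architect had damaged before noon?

"what" is extracted from the object of "damaged".
Boundaries crossed, outermost first: [that], [Ø] — 2 in total.

2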